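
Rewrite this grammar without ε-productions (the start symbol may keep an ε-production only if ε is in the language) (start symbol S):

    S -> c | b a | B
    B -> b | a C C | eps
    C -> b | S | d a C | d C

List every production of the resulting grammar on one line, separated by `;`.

The nullable symbols are {B, C, S}.
ε ∈ L(G) since S is nullable, so keep S → ε.
Expand every rule over subsets of its nullable positions: B → a C C gives a C C | a C | a. C → d a C gives d a C | d a. C → d C gives d C | d.

S -> c | b a | B | eps; B -> b | a C C | a C | a; C -> b | S | d a C | d a | d C | d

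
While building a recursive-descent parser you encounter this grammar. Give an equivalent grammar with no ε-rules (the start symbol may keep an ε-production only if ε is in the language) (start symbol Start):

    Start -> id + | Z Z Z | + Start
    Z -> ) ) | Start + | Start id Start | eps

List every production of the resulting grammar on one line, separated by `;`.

Nullable nonterminals: {Start, Z}.
ε ∈ L(G) since Start is nullable, so keep Start → ε.
Expand every rule over subsets of its nullable positions: Start → Z Z Z gives Z Z Z | Z Z | Z. Start → + Start gives + Start | +. Z → Start + gives Start + | +. Z → Start id Start gives Start id Start | Start id | id Start | id.

Start -> id + | Z Z Z | Z Z | Z | + Start | + | eps; Z -> ) ) | Start + | + | Start id Start | Start id | id Start | id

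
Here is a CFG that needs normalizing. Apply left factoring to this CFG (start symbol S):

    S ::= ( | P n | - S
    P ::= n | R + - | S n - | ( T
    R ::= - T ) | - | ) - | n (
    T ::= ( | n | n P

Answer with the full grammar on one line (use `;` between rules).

S ::= ( | P n | - S; P ::= n | R + - | S n - | ( T; R ::= ) - | n ( | - R'; T ::= ( | n T'; R' ::= T ) | ε; T' ::= ε | P

R has alternatives sharing prefix '-': factor to R → - R' with R' → T ) | ε.
T has alternatives sharing prefix 'n': factor to T → n T' with T' → ε | P.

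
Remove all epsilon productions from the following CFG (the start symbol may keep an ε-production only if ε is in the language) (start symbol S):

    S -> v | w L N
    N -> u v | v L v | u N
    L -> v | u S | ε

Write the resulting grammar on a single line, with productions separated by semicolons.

The nullable symbols are {L}.
ε ∉ L(G), so no ε-production is kept.
Add the nullable-subset variants: S → w L N gives w L N | w N. N → v L v gives v L v | v v.

S -> v | w L N | w N; N -> u v | v L v | v v | u N; L -> v | u S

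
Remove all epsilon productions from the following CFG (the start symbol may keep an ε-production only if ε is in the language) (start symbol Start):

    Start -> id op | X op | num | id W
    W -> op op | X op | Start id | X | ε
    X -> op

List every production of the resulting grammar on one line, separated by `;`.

Start -> id op | X op | num | id W | id; W -> op op | X op | Start id | X; X -> op

Nullable nonterminals: {W}.
ε ∉ L(G), so no ε-production is kept.
Expand every rule over subsets of its nullable positions: Start → id W gives id W | id.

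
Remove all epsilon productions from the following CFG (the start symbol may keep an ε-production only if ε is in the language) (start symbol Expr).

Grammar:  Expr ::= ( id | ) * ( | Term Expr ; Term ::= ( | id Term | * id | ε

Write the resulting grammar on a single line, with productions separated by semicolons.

The nullable symbols are {Term}.
ε ∉ L(G), so no ε-production is kept.
Expand every rule over subsets of its nullable positions: Term → id Term gives id Term | id.

Expr ::= ( id | ) * ( | Term Expr; Term ::= ( | id Term | id | * id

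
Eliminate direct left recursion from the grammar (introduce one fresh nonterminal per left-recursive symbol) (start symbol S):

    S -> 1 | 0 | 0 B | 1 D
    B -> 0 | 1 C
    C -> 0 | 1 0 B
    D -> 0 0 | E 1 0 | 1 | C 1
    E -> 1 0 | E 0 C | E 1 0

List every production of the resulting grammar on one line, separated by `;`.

S -> 1 | 0 | 0 B | 1 D; B -> 0 | 1 C; C -> 0 | 1 0 B; D -> 0 0 | E 1 0 | 1 | C 1; E -> 1 0 E'; E' -> 0 C E' | 1 0 E' | ε

Left recursion appears on E.
For E: α = {0 C, 1 0}, β = {1 0}. Rewrite as E → β E' and E' → α E' | ε.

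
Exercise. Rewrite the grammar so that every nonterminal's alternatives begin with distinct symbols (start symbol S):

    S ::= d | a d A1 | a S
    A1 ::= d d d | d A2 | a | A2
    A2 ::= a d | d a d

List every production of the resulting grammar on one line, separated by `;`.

S ::= d | a S'; A1 ::= a | A2 | d A1'; A2 ::= a d | d a d; S' ::= d A1 | S; A1' ::= d d | A2

S has alternatives sharing prefix 'a': factor to S → a S' with S' → d A1 | S.
A1 has alternatives sharing prefix 'd': factor to A1 → d A1' with A1' → d d | A2.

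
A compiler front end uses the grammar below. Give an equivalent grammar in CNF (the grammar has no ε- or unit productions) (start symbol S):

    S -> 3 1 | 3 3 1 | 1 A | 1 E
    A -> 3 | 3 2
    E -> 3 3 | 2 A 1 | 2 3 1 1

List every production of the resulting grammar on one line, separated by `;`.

S -> X1 X2 | X1 Y1 | X2 A | X2 E; A -> 3 | X1 X3; E -> X1 X1 | X3 Y2 | X3 Y3; X1 -> 3; X2 -> 1; X3 -> 2; Y1 -> X1 X2; Y2 -> A X2; Y3 -> X1 Y4; Y4 -> X2 X2

Introduce a nonterminal for each terminal appearing in a rule of length ≥ 2: X1 → 3, X2 → 1, X3 → 2.
Binarize each right-hand side of length ≥ 3 by chaining fresh nonterminals (Y1, Y2, …): affected rules were S → X1 X1 X2; E → X3 A X2; E → X3 X1 X2 X2.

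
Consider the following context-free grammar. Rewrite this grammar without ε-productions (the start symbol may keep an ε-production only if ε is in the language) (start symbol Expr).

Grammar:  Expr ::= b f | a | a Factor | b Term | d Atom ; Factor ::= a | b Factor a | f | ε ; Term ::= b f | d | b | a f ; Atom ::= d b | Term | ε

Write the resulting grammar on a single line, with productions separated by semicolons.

The nullable symbols are {Atom, Factor}.
ε ∉ L(G), so no ε-production is kept.
Add the nullable-subset variants: Expr → d Atom gives d Atom | d. Factor → b Factor a gives b Factor a | b a.

Expr ::= b f | a | a Factor | b Term | d Atom | d; Factor ::= a | b Factor a | b a | f; Term ::= b f | d | b | a f; Atom ::= d b | Term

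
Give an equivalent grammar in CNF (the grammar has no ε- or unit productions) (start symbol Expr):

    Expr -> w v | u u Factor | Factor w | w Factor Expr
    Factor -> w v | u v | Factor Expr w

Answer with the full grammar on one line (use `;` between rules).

Expr -> X1 X2 | X3 Y1 | Factor X1 | X1 Y2; Factor -> X1 X2 | X3 X2 | Factor Y3; X1 -> w; X2 -> v; X3 -> u; Y1 -> X3 Factor; Y2 -> Factor Expr; Y3 -> Expr X1

Introduce a nonterminal for each terminal appearing in a rule of length ≥ 2: X1 → w, X2 → v, X3 → u.
Binarize each right-hand side of length ≥ 3 by chaining fresh nonterminals (Y1, Y2, …): affected rules were Expr → X3 X3 Factor; Expr → X1 Factor Expr; Factor → Factor Expr X1.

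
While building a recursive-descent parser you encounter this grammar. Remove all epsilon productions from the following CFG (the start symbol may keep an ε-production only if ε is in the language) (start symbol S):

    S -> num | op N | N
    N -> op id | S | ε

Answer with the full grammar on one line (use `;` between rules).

The nullable symbols are {N, S}.
ε ∈ L(G) since S is nullable, so keep S → ε.
Add the nullable-subset variants: S → op N gives op N | op.

S -> num | op N | op | N | ε; N -> op id | S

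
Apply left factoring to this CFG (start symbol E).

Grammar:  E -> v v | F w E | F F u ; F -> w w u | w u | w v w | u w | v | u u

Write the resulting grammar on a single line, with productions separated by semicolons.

E has alternatives sharing prefix 'F': factor to E → F E' with E' → w E | F u.
F has alternatives sharing prefix 'w': factor to F → w F' with F' → w u | u | v w.
F has alternatives sharing prefix 'u': factor to F → u F'' with F'' → w | u.

E -> v v | F E'; F -> v | w F' | u F''; E' -> w E | F u; F' -> w u | u | v w; F'' -> w | u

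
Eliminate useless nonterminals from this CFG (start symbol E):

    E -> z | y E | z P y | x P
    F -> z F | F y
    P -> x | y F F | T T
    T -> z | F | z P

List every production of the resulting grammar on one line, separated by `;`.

E -> z | y E | z P y | x P; P -> x | T T; T -> z | z P

Generating nonterminals: {E, P, T}.
Reachable from E after that: {E, P, T}.
Removed useless symbols: {F} and every production mentioning them.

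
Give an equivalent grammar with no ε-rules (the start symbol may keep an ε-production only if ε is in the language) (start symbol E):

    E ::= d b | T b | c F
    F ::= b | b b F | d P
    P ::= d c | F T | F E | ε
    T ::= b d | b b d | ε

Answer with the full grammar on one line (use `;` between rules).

Nullable nonterminals: {P, T}.
ε ∉ L(G), so no ε-production is kept.
For each production, add variants omitting each subset of nullable occurrences: E → T b gives T b | b. F → d P gives d P | d. P → F T gives F T | F.

E ::= d b | T b | b | c F; F ::= b | b b F | d P | d; P ::= d c | F T | F | F E; T ::= b d | b b d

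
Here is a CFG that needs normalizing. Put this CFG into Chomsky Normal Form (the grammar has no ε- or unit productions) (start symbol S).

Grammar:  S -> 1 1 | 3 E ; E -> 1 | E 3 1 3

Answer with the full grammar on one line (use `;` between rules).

Introduce a nonterminal for each terminal appearing in a rule of length ≥ 2: X1 → 1, X2 → 3.
Binarize each right-hand side of length ≥ 3 by chaining fresh nonterminals (Y1, Y2, …): affected rules were E → E X2 X1 X2.

S -> X1 X1 | X2 E; E -> 1 | E Y1; X1 -> 1; X2 -> 3; Y1 -> X2 Y2; Y2 -> X1 X2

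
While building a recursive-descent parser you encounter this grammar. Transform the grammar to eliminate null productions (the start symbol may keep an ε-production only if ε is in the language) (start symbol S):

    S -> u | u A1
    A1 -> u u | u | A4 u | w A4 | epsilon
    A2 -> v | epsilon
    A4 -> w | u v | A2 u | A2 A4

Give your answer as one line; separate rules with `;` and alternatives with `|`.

S -> u | u A1; A1 -> u u | u | A4 u | w A4; A2 -> v; A4 -> w | u v | A2 u | u | A2 A4

Nullable set = {A1, A2}.
ε ∉ L(G), so no ε-production is kept.
Expand every rule over subsets of its nullable positions: A4 → A2 u gives A2 u | u.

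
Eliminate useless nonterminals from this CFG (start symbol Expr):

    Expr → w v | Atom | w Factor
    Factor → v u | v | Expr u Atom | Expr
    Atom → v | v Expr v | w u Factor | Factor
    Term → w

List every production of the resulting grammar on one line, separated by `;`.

Expr → w v | Atom | w Factor; Factor → v u | v | Expr u Atom | Expr; Atom → v | v Expr v | w u Factor | Factor

Generating nonterminals: {Atom, Expr, Factor, Term}.
Reachable from Expr after that: {Atom, Expr, Factor}.
Removed useless symbols: {Term} and every production mentioning them.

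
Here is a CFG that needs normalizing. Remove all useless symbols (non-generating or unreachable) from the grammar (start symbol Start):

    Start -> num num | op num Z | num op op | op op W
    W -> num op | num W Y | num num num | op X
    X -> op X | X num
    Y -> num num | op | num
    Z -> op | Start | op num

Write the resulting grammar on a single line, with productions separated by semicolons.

Start -> num num | op num Z | num op op | op op W; W -> num op | num W Y | num num num; Y -> num num | op | num; Z -> op | Start | op num

Generating nonterminals: {Start, W, Y, Z}.
Reachable from Start after that: {Start, W, Y, Z}.
Removed useless symbols: {X} and every production mentioning them.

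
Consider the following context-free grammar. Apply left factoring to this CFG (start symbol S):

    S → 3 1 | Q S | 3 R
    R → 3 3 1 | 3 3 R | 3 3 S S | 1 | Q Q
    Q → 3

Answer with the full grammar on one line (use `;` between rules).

S → Q S | 3 S'; R → 1 | Q Q | 3 3 R'; Q → 3; S' → 1 | R; R' → 1 | R | S S

S has alternatives sharing prefix '3': factor to S → 3 S' with S' → 1 | R.
R has alternatives sharing prefix '3 3': factor to R → 3 3 R' with R' → 1 | R | S S.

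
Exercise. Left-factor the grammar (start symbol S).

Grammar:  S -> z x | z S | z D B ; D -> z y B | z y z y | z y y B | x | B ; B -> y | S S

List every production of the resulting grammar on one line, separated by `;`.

S has alternatives sharing prefix 'z': factor to S → z S' with S' → x | S | D B.
D has alternatives sharing prefix 'z y': factor to D → z y D' with D' → B | z y | y B.

S -> z S'; D -> x | B | z y D'; B -> y | S S; S' -> x | S | D B; D' -> B | z y | y B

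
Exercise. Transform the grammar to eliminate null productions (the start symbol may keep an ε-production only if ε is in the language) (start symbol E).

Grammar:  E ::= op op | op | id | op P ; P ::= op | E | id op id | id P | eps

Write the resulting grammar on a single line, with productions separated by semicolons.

E ::= op op | op | id | op P; P ::= op | E | id op id | id P | id

The nullable symbols are {P}.
ε ∉ L(G), so no ε-production is kept.
For each production, add variants omitting each subset of nullable occurrences: P → id P gives id P | id.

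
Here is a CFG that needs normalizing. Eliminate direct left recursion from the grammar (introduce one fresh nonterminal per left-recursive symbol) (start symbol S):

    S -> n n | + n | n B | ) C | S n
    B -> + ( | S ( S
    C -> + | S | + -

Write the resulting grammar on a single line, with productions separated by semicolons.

S -> n n S' | + n S' | n B S' | ) C S'; B -> + ( | S ( S; C -> + | S | + -; S' -> n S' | ε

S is directly left-recursive.
For S: α = {n}, β = {n n, + n, n B, ) C}. Rewrite as S → β S' and S' → α S' | ε.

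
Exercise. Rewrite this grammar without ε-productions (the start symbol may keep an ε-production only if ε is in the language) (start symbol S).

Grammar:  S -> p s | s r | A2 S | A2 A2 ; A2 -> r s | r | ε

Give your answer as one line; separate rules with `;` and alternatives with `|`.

Nullable nonterminals: {A2, S}.
ε ∈ L(G) since S is nullable, so keep S → ε.
For each production, add variants omitting each subset of nullable occurrences: S → A2 S gives A2 S | A2.

S -> p s | s r | A2 S | A2 | A2 A2 | ε; A2 -> r s | r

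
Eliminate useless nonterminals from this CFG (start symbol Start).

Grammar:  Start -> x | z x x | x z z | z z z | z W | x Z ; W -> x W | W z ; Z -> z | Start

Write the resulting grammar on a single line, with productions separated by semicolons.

Start -> x | z x x | x z z | z z z | x Z; Z -> z | Start

Generating nonterminals: {Start, Z}.
Reachable from Start after that: {Start, Z}.
Removed useless symbols: {W} and every production mentioning them.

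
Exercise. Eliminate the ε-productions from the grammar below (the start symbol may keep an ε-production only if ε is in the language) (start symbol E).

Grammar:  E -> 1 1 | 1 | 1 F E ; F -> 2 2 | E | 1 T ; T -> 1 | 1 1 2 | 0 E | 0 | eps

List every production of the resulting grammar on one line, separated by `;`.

E -> 1 1 | 1 | 1 F E; F -> 2 2 | E | 1 T | 1; T -> 1 | 1 1 2 | 0 E | 0

Nullable set = {T}.
ε ∉ L(G), so no ε-production is kept.
Expand every rule over subsets of its nullable positions: F → 1 T gives 1 T | 1.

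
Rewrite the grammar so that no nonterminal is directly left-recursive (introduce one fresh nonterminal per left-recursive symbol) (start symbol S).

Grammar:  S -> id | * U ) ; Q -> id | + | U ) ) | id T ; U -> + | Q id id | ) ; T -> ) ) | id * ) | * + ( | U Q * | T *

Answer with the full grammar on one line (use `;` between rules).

S -> id | * U ); Q -> id | + | U ) ) | id T; U -> + | Q id id | ); T -> ) ) T' | id * ) T' | * + ( T' | U Q * T'; T' -> * T' | eps

Left recursion appears on T.
For T: α = {*}, β = {) ), id * ), * + (, U Q *}. Rewrite as T → β T' and T' → α T' | ε.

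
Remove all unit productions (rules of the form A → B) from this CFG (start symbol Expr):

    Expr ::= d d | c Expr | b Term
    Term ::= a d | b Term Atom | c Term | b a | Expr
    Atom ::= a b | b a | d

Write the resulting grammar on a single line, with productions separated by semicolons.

Expr ::= d d | c Expr | b Term; Term ::= a d | b Term Atom | c Term | b a | d d | c Expr | b Term; Atom ::= a b | b a | d

Unit pairs: Term ⇒* {Expr}.
For every A with A ⇒* B via unit rules, add B's non-unit alternatives to A; then delete every rule of the form X → Y.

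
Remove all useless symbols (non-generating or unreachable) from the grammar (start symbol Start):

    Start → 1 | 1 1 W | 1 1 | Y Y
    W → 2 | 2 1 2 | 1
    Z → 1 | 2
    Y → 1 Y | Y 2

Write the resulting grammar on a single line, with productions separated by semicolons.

Generating nonterminals: {Start, W, Z}.
Reachable from Start after that: {Start, W}.
Removed useless symbols: {Y, Z} and every production mentioning them.

Start → 1 | 1 1 W | 1 1; W → 2 | 2 1 2 | 1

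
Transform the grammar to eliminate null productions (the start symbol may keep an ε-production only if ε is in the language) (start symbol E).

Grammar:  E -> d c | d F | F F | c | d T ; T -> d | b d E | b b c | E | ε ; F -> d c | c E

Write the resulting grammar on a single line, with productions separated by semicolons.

E -> d c | d F | F F | c | d T | d; T -> d | b d E | b b c | E; F -> d c | c E

Nullable nonterminals: {T}.
ε ∉ L(G), so no ε-production is kept.
For each production, add variants omitting each subset of nullable occurrences: E → d T gives d T | d.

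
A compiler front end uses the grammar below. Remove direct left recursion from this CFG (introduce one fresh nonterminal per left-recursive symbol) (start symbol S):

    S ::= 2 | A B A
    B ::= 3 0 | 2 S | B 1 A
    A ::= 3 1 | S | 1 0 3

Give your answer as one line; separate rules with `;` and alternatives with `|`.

S ::= 2 | A B A; B ::= 3 0 B' | 2 S B'; A ::= 3 1 | S | 1 0 3; B' ::= 1 A B' | ε

Directly left-recursive nonterminal: B.
For B: α = {1 A}, β = {3 0, 2 S}. Rewrite as B → β B' and B' → α B' | ε.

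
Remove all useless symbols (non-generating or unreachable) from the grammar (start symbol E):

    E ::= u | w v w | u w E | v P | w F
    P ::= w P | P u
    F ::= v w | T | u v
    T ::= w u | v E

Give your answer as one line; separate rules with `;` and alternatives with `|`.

E ::= u | w v w | u w E | w F; F ::= v w | T | u v; T ::= w u | v E

Generating nonterminals: {E, F, T}.
Reachable from E after that: {E, F, T}.
Removed useless symbols: {P} and every production mentioning them.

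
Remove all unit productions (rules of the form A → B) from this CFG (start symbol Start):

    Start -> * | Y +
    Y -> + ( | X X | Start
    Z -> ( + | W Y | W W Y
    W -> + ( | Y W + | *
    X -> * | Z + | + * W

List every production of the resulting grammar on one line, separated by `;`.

Unit pairs: Y ⇒* {Start}.
Replace each nonterminal's rules with the union of the non-unit rules of every nonterminal it unit-derives.

Start -> * | Y +; Y -> * | Y + | + ( | X X; Z -> ( + | W Y | W W Y; W -> + ( | Y W + | *; X -> * | Z + | + * W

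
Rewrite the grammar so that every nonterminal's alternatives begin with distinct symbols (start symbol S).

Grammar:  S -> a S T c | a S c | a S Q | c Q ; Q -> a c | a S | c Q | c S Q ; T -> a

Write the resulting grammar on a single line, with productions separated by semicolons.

S -> c Q | a S S'; Q -> a Q' | c Q''; T -> a; S' -> T c | c | Q; Q' -> c | S; Q'' -> Q | S Q

S has alternatives sharing prefix 'a S': factor to S → a S S' with S' → T c | c | Q.
Q has alternatives sharing prefix 'a': factor to Q → a Q' with Q' → c | S.
Q has alternatives sharing prefix 'c': factor to Q → c Q'' with Q'' → Q | S Q.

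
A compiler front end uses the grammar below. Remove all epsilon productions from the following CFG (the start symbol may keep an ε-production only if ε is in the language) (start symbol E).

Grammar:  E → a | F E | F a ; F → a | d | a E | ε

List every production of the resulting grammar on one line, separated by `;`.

E → a | F E | F a; F → a | d | a E

The nullable symbols are {F}.
ε ∉ L(G), so no ε-production is kept.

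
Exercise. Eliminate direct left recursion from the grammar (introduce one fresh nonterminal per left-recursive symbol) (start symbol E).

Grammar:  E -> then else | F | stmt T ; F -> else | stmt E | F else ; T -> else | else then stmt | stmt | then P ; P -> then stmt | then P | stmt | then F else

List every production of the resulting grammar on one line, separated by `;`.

E -> then else | F | stmt T; F -> else F' | stmt E F'; T -> else | else then stmt | stmt | then P; P -> then stmt | then P | stmt | then F else; F' -> else F' | ε

Left recursion appears on F.
For F: α = {else}, β = {else, stmt E}. Rewrite as F → β F' and F' → α F' | ε.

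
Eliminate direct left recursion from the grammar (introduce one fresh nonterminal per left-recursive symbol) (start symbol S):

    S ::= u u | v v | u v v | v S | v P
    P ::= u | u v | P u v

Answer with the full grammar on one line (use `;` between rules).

Left recursion appears on P.
For P: α = {u v}, β = {u, u v}. Rewrite as P → β P' and P' → α P' | ε.

S ::= u u | v v | u v v | v S | v P; P ::= u P' | u v P'; P' ::= u v P' | ε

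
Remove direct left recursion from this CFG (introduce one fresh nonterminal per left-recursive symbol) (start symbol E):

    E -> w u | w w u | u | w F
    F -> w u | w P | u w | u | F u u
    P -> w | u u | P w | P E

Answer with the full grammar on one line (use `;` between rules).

E -> w u | w w u | u | w F; F -> w u F' | w P F' | u w F' | u F'; P -> w P' | u u P'; F' -> u u F' | ε; P' -> w P' | E P' | ε

F, P are directly left-recursive.
For F: α = {u u}, β = {w u, w P, u w, u}. Rewrite as F → β F' and F' → α F' | ε.
For P: α = {w, E}, β = {w, u u}. Rewrite as P → β P' and P' → α P' | ε.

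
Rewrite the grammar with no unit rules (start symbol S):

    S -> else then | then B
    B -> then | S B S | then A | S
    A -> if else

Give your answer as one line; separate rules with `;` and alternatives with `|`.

S -> else then | then B; B -> then | S B S | then A | else then | then B; A -> if else

Unit pairs: B ⇒* {S}.
Replace each nonterminal's rules with the union of the non-unit rules of every nonterminal it unit-derives.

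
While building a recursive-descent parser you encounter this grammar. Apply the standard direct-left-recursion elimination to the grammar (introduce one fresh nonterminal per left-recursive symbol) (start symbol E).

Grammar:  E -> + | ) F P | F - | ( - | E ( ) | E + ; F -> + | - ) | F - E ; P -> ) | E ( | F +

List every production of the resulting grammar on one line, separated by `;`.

E -> + E' | ) F P E' | F - E' | ( - E'; F -> + F' | - ) F'; P -> ) | E ( | F +; E' -> ( ) E' | + E' | ε; F' -> - E F' | ε

Directly left-recursive nonterminals: E, F.
For E: α = {( ), +}, β = {+, ) F P, F -, ( -}. Rewrite as E → β E' and E' → α E' | ε.
For F: α = {- E}, β = {+, - )}. Rewrite as F → β F' and F' → α F' | ε.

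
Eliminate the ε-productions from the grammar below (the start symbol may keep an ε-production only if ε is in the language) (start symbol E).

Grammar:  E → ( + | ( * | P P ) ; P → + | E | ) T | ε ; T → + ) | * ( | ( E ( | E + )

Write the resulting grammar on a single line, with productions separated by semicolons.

The nullable symbols are {P}.
ε ∉ L(G), so no ε-production is kept.
For each production, add variants omitting each subset of nullable occurrences: E → P P ) gives P P ) | P ) | ).

E → ( + | ( * | P P ) | P ) | ); P → + | E | ) T; T → + ) | * ( | ( E ( | E + )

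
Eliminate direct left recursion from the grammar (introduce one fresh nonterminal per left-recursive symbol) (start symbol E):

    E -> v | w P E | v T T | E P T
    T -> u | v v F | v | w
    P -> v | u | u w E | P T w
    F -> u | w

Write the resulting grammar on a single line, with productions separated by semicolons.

E -> v E' | w P E E' | v T T E'; T -> u | v v F | v | w; P -> v P' | u P' | u w E P'; F -> u | w; E' -> P T E' | epsilon; P' -> T w P' | epsilon

E, P are directly left-recursive.
For E: α = {P T}, β = {v, w P E, v T T}. Rewrite as E → β E' and E' → α E' | ε.
For P: α = {T w}, β = {v, u, u w E}. Rewrite as P → β P' and P' → α P' | ε.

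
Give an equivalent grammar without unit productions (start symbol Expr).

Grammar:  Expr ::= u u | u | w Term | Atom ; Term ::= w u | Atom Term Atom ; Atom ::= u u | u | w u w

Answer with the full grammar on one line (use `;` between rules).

Expr ::= u u | u | w u w | w Term; Term ::= w u | Atom Term Atom; Atom ::= u u | u | w u w

Unit pairs: Expr ⇒* {Atom}.
Replace each nonterminal's rules with the union of the non-unit rules of every nonterminal it unit-derives.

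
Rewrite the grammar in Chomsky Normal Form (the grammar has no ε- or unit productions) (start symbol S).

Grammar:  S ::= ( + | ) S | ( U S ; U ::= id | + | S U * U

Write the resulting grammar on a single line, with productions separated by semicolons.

Introduce a nonterminal for each terminal appearing in a rule of length ≥ 2: X1 → (, X2 → +, X3 → ), X4 → *.
Binarize each right-hand side of length ≥ 3 by chaining fresh nonterminals (Y1, Y2, …): affected rules were S → X1 U S; U → S U X4 U.

S ::= X1 X2 | X3 S | X1 Y1; U ::= id | + | S Y2; X1 ::= (; X2 ::= +; X3 ::= ); X4 ::= *; Y1 ::= U S; Y2 ::= U Y3; Y3 ::= X4 U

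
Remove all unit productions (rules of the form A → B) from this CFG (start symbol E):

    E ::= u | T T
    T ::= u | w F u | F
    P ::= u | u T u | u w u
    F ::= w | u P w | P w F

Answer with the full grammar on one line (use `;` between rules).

E ::= u | T T; T ::= w | u P w | P w F | u | w F u; P ::= u | u T u | u w u; F ::= w | u P w | P w F

Unit pairs: T ⇒* {F}.
Replace each nonterminal's rules with the union of the non-unit rules of every nonterminal it unit-derives.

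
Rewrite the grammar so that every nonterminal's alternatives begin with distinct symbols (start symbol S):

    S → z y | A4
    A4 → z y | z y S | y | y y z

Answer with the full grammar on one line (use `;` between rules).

S → z y | A4; A4 → z y A4' | y A4''; A4' → eps | S; A4'' → eps | y z

A4 has alternatives sharing prefix 'z y': factor to A4 → z y A4' with A4' → ε | S.
A4 has alternatives sharing prefix 'y': factor to A4 → y A4'' with A4'' → ε | y z.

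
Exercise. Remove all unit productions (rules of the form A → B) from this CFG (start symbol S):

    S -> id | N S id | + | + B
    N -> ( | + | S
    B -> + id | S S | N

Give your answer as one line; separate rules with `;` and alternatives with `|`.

Unit pairs: B ⇒* {N, S}; N ⇒* {S}.
For every A with A ⇒* B via unit rules, add B's non-unit alternatives to A; then delete every rule of the form X → Y.

S -> id | N S id | + | + B; N -> id | N S id | + | + B | (; B -> + id | S S | id | N S id | + | + B | (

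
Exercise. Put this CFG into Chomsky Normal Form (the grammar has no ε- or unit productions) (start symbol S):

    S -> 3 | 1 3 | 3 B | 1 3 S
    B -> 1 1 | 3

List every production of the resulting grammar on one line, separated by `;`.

Introduce a nonterminal for each terminal appearing in a rule of length ≥ 2: X1 → 1, X2 → 3.
Binarize each right-hand side of length ≥ 3 by chaining fresh nonterminals (Y1, Y2, …): affected rules were S → X1 X2 S.

S -> 3 | X1 X2 | X2 B | X1 Y1; B -> X1 X1 | 3; X1 -> 1; X2 -> 3; Y1 -> X2 S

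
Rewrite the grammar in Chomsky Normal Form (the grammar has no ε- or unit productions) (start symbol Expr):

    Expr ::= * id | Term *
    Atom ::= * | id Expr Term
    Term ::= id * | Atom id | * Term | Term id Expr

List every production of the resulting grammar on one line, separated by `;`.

Introduce a nonterminal for each terminal appearing in a rule of length ≥ 2: X1 → *, X2 → id.
Binarize each right-hand side of length ≥ 3 by chaining fresh nonterminals (Y1, Y2, …): affected rules were Atom → X2 Expr Term; Term → Term X2 Expr.

Expr ::= X1 X2 | Term X1; Atom ::= * | X2 Y1; Term ::= X2 X1 | Atom X2 | X1 Term | Term Y2; X1 ::= *; X2 ::= id; Y1 ::= Expr Term; Y2 ::= X2 Expr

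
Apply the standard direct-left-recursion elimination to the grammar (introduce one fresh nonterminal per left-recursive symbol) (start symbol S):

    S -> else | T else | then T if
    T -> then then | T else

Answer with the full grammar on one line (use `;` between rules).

S -> else | T else | then T if; T -> then then T'; T' -> else T' | ε

Directly left-recursive nonterminal: T.
For T: α = {else}, β = {then then}. Rewrite as T → β T' and T' → α T' | ε.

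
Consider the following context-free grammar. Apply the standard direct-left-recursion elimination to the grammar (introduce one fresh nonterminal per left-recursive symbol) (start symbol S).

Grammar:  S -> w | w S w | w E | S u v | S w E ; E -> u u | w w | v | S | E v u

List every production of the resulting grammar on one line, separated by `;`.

S -> w S' | w S w S' | w E S'; E -> u u E' | w w E' | v E' | S E'; S' -> u v S' | w E S' | ε; E' -> v u E' | ε

S, E are directly left-recursive.
For S: α = {u v, w E}, β = {w, w S w, w E}. Rewrite as S → β S' and S' → α S' | ε.
For E: α = {v u}, β = {u u, w w, v, S}. Rewrite as E → β E' and E' → α E' | ε.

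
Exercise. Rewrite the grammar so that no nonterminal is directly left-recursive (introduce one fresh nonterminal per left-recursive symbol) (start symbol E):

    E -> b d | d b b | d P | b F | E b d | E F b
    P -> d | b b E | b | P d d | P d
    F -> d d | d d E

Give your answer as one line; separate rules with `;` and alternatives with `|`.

E, P are directly left-recursive.
For E: α = {b d, F b}, β = {b d, d b b, d P, b F}. Rewrite as E → β E' and E' → α E' | ε.
For P: α = {d d, d}, β = {d, b b E, b}. Rewrite as P → β P' and P' → α P' | ε.

E -> b d E' | d b b E' | d P E' | b F E'; P -> d P' | b b E P' | b P'; F -> d d | d d E; E' -> b d E' | F b E' | ε; P' -> d d P' | d P' | ε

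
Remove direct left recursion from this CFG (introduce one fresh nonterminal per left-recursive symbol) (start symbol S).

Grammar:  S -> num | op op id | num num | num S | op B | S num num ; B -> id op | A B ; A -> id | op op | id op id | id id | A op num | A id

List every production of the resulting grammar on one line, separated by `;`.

S -> num S' | op op id S' | num num S' | num S S' | op B S'; B -> id op | A B; A -> id A' | op op A' | id op id A' | id id A'; S' -> num num S' | ε; A' -> op num A' | id A' | ε

S, A are directly left-recursive.
For S: α = {num num}, β = {num, op op id, num num, num S, op B}. Rewrite as S → β S' and S' → α S' | ε.
For A: α = {op num, id}, β = {id, op op, id op id, id id}. Rewrite as A → β A' and A' → α A' | ε.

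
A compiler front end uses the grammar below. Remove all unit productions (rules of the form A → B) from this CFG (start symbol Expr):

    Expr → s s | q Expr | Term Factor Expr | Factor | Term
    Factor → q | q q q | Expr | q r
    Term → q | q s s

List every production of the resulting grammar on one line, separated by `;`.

Expr → q | q s s | q q q | q r | s s | q Expr | Term Factor Expr; Factor → q | q s s | q q q | q r | s s | q Expr | Term Factor Expr; Term → q | q s s

Unit pairs: Expr ⇒* {Factor, Term}; Factor ⇒* {Expr, Term}.
For each unit pair (A, B), copy every non-unit production of B to A, then drop all unit productions.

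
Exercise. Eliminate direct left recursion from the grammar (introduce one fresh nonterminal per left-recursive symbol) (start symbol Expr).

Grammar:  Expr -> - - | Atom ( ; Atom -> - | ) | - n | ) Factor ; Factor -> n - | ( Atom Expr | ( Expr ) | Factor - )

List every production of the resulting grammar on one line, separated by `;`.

Factor is directly left-recursive.
For Factor: α = {- )}, β = {n -, ( Atom Expr, ( Expr )}. Rewrite as Factor → β Factor1 and Factor1 → α Factor1 | ε.

Expr -> - - | Atom (; Atom -> - | ) | - n | ) Factor; Factor -> n - Factor1 | ( Atom Expr Factor1 | ( Expr ) Factor1; Factor1 -> - ) Factor1 | ε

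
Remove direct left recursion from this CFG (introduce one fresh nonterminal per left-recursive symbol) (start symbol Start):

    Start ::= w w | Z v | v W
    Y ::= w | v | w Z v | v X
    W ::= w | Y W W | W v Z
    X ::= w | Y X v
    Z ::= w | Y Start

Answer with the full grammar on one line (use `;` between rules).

Start ::= w w | Z v | v W; Y ::= w | v | w Z v | v X; W ::= w W1 | Y W W W1; X ::= w | Y X v; Z ::= w | Y Start; W1 ::= v Z W1 | ε

Directly left-recursive nonterminal: W.
For W: α = {v Z}, β = {w, Y W W}. Rewrite as W → β W1 and W1 → α W1 | ε.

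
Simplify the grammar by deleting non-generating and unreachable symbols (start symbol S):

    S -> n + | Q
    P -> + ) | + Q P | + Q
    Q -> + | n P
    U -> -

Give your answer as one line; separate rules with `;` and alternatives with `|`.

Generating nonterminals: {P, Q, S, U}.
Reachable from S after that: {P, Q, S}.
Removed useless symbols: {U} and every production mentioning them.

S -> n + | Q; P -> + ) | + Q P | + Q; Q -> + | n P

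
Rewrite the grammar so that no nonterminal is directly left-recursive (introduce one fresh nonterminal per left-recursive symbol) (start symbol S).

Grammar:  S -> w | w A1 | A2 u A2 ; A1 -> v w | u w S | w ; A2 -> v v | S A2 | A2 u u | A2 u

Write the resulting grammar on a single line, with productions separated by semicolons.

A2 is directly left-recursive.
For A2: α = {u u, u}, β = {v v, S A2}. Rewrite as A2 → β A2' and A2' → α A2' | ε.

S -> w | w A1 | A2 u A2; A1 -> v w | u w S | w; A2 -> v v A2' | S A2 A2'; A2' -> u u A2' | u A2' | ε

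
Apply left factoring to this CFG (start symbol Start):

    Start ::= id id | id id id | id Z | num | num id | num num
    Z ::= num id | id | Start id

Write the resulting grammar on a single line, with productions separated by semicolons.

Start ::= id Start1 | num Start2; Z ::= num id | id | Start id; Start1 ::= Z | id Start11; Start2 ::= ε | id | num; Start11 ::= ε | id

Start has alternatives sharing prefix 'id': factor to Start → id Start1 with Start1 → id | id id | Z.
Start has alternatives sharing prefix 'num': factor to Start → num Start2 with Start2 → ε | id | num.
Start1 has alternatives sharing prefix 'id': factor to Start1 → id Start11 with Start11 → ε | id.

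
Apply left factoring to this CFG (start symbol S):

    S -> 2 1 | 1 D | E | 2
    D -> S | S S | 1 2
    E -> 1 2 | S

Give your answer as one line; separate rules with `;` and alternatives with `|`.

S -> 1 D | E | 2 S'; D -> 1 2 | S D'; E -> 1 2 | S; S' -> 1 | eps; D' -> eps | S

S has alternatives sharing prefix '2': factor to S → 2 S' with S' → 1 | ε.
D has alternatives sharing prefix 'S': factor to D → S D' with D' → ε | S.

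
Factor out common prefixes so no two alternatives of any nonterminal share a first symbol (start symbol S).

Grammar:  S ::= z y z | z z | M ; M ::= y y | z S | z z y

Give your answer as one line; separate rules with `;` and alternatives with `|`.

S has alternatives sharing prefix 'z': factor to S → z S' with S' → y z | z.
M has alternatives sharing prefix 'z': factor to M → z M' with M' → S | z y.

S ::= M | z S'; M ::= y y | z M'; S' ::= y z | z; M' ::= S | z y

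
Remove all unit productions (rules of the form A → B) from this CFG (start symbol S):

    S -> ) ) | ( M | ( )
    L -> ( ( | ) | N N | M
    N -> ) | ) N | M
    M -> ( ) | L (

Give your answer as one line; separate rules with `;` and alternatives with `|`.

S -> ) ) | ( M | ( ); L -> ( ( | ) | N N | ( ) | L (; N -> ) | ) N | ( ) | L (; M -> ( ) | L (

Unit pairs: L ⇒* {M}; N ⇒* {M}.
For every A with A ⇒* B via unit rules, add B's non-unit alternatives to A; then delete every rule of the form X → Y.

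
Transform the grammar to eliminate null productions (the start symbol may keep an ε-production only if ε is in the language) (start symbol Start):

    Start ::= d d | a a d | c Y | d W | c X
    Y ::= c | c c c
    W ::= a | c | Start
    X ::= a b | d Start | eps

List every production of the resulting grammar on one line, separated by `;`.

Start ::= d d | a a d | c Y | d W | c X | c; Y ::= c | c c c; W ::= a | c | Start; X ::= a b | d Start

Nullable set = {X}.
ε ∉ L(G), so no ε-production is kept.
For each production, add variants omitting each subset of nullable occurrences: Start → c X gives c X | c.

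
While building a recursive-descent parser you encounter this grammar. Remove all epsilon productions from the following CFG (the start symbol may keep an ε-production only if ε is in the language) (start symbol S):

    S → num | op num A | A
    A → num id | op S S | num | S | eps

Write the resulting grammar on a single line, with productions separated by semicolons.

Nullable set = {A, S}.
ε ∈ L(G) since S is nullable, so keep S → ε.
Add the nullable-subset variants: S → op num A gives op num A | op num. A → op S S gives op S S | op S | op.

S → num | op num A | op num | A | eps; A → num id | op S S | op S | op | num | S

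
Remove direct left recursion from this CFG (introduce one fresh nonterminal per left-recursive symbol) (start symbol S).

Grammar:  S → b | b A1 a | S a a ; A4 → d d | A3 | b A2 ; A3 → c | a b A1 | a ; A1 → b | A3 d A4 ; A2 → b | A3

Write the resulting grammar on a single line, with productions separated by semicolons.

Left recursion appears on S.
For S: α = {a a}, β = {b, b A1 a}. Rewrite as S → β S' and S' → α S' | ε.

S → b S' | b A1 a S'; A4 → d d | A3 | b A2; A3 → c | a b A1 | a; A1 → b | A3 d A4; A2 → b | A3; S' → a a S' | eps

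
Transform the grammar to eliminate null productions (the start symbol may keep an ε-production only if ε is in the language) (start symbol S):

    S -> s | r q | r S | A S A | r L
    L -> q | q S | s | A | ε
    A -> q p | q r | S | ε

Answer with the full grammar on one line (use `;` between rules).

The nullable symbols are {A, L}.
ε ∉ L(G), so no ε-production is kept.
Add the nullable-subset variants: S → A S A gives A S A | A S | S A. S → r L gives r L | r.

S -> s | r q | r S | A S A | A S | S A | r L | r; L -> q | q S | s | A; A -> q p | q r | S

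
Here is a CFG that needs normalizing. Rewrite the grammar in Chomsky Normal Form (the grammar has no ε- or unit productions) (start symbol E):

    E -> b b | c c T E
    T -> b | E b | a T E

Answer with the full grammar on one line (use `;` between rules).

E -> X1 X1 | X2 Y1; T -> b | E X1 | X3 Y3; X1 -> b; X2 -> c; X3 -> a; Y1 -> X2 Y2; Y2 -> T E; Y3 -> T E

Introduce a nonterminal for each terminal appearing in a rule of length ≥ 2: X1 → b, X2 → c, X3 → a.
Binarize each right-hand side of length ≥ 3 by chaining fresh nonterminals (Y1, Y2, …): affected rules were E → X2 X2 T E; T → X3 T E.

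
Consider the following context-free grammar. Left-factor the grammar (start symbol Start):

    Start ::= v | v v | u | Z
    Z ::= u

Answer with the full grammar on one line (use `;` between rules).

Start ::= u | Z | v Start1; Z ::= u; Start1 ::= ε | v

Start has alternatives sharing prefix 'v': factor to Start → v Start1 with Start1 → ε | v.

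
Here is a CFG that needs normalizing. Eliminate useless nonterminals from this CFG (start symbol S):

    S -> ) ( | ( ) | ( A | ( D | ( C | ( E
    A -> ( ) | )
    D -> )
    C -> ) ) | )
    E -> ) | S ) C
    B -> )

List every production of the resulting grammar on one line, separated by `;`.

Generating nonterminals: {A, B, C, D, E, S}.
Reachable from S after that: {A, C, D, E, S}.
Removed useless symbols: {B} and every production mentioning them.

S -> ) ( | ( ) | ( A | ( D | ( C | ( E; A -> ( ) | ); D -> ); C -> ) ) | ); E -> ) | S ) C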